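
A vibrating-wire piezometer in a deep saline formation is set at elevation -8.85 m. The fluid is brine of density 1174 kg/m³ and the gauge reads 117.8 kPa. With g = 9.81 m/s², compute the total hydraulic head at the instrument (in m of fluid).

ψ = P/(ρg) = 117.8×1000 / (1174 × 9.81) = 10.23 m.
h = z + ψ = -8.85 + 10.23 = 1.38 m.

h ≈ 1.38 m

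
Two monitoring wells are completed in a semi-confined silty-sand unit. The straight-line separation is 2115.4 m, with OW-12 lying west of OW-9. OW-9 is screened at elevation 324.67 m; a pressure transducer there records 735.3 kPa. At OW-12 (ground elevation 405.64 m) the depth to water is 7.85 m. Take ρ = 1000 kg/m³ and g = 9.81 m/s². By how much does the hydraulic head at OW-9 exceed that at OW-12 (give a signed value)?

Pressure head at OW-9: ψ = P/(ρg) = 735.3×1000 / (1000 × 9.81) = 74.95 m.
Total head at OW-9: h = z + ψ = 324.67 + 74.95 = 399.62 m.
Total head at OW-12: h = 405.64 − 7.85 = 397.79 m.
Head difference: h(OW-9) − h(OW-12) = 399.62 − 397.79 = 1.83 m.

Δh ≈ 1.83 m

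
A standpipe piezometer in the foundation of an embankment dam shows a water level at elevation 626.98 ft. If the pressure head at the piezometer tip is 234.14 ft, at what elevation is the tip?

z = h − ψ = 626.98 − 234.14 = 392.84 ft.

z ≈ 392.84 ft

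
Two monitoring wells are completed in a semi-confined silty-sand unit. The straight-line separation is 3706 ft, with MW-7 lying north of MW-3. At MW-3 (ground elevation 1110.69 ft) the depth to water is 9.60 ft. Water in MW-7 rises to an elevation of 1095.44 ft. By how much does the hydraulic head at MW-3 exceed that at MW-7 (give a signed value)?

Δh ≈ 5.65 ft

Total head at MW-3: h = 1110.69 − 9.60 = 1101.09 ft.
Total head at MW-7: h = 1095.44 ft (water level in the piezometer is the total head).
Head difference: h(MW-3) − h(MW-7) = 1101.09 − 1095.44 = 5.65 ft.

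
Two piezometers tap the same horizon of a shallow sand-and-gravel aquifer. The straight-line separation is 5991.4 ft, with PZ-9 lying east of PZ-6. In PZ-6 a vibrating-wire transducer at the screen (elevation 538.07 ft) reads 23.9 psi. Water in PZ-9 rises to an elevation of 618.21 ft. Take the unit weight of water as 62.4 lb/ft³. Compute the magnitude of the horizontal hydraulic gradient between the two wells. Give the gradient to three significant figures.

Pressure head at PZ-6: ψ = 144·P/γ = 144 × 23.9 / 62.4 = 55.15 ft.
Total head at PZ-6: h = z + ψ = 538.07 + 55.15 = 593.22 ft.
Total head at PZ-9: h = 618.21 ft (water level in the piezometer is the total head).
Head difference: h(PZ-6) − h(PZ-9) = 593.22 − 618.21 = -24.99 ft.
Hydraulic gradient: i = |Δh| / L = 24.99 / 5991.4 = 0.00417.

i ≈ 0.00417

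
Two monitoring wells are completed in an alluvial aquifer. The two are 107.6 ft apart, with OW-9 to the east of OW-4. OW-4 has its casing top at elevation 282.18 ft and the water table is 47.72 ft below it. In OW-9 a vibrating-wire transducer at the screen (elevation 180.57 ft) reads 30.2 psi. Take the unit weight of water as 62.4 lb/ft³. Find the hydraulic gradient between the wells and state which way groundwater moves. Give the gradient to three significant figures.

Total head at OW-4: h = 282.18 − 47.72 = 234.46 ft.
Pressure head at OW-9: ψ = 144·P/γ = 144 × 30.2 / 62.4 = 69.69 ft.
Total head at OW-9: h = z + ψ = 180.57 + 69.69 = 250.26 ft.
Head difference: h(OW-4) − h(OW-9) = 234.46 − 250.26 = -15.80 ft.
Hydraulic gradient: i = |Δh| / L = 15.80 / 107.6 = 0.147.
Flow is from higher to lower head: from OW-9 toward OW-4, i.e. toward the west.

i ≈ 0.147; groundwater flows toward the west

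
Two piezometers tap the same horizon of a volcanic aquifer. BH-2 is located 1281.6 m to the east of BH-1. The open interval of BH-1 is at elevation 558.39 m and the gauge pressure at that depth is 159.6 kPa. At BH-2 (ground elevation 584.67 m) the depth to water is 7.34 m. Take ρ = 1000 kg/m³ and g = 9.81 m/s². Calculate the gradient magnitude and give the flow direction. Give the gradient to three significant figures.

i ≈ 0.00208; groundwater flows toward the west

Pressure head at BH-1: ψ = P/(ρg) = 159.6×1000 / (1000 × 9.81) = 16.27 m.
Total head at BH-1: h = z + ψ = 558.39 + 16.27 = 574.66 m.
Total head at BH-2: h = 584.67 − 7.34 = 577.33 m.
Head difference: h(BH-1) − h(BH-2) = 574.66 − 577.33 = -2.67 m.
Hydraulic gradient: i = |Δh| / L = 2.67 / 1281.6 = 0.00208.
Flow is from higher to lower head: from BH-2 toward BH-1, i.e. toward the west.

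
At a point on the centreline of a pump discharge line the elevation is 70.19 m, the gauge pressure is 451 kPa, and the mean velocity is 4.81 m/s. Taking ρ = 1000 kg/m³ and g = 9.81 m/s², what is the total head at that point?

Pressure head ψ = P/(ρg) = 451×1000 / (1000 × 9.81) = 45.97 m.
Velocity head = v²/(2g) = 4.81² / (2 × 9.81) = 1.179 m.
h = z + ψ + v²/(2g) = 70.19 + 45.97 + 1.179 = 117.34 m.

h ≈ 117.34 m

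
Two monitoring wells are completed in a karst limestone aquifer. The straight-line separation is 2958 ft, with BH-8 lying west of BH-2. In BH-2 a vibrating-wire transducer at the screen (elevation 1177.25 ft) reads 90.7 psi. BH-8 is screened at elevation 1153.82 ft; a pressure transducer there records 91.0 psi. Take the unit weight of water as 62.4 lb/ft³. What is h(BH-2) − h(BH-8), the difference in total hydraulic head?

Pressure head at BH-2: ψ = 144·P/γ = 144 × 90.7 / 62.4 = 209.31 ft.
Total head at BH-2: h = z + ψ = 1177.25 + 209.31 = 1386.56 ft.
Pressure head at BH-8: ψ = 144·P/γ = 144 × 91.0 / 62.4 = 210.00 ft.
Total head at BH-8: h = z + ψ = 1153.82 + 210.00 = 1363.82 ft.
Head difference: h(BH-2) − h(BH-8) = 1386.56 − 1363.82 = 22.74 ft.

Δh ≈ 22.74 ft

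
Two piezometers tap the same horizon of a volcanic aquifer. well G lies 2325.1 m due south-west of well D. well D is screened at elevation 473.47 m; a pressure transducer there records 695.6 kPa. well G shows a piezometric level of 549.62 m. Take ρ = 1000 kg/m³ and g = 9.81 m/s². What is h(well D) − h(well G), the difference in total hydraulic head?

Pressure head at well D: ψ = P/(ρg) = 695.6×1000 / (1000 × 9.81) = 70.91 m.
Total head at well D: h = z + ψ = 473.47 + 70.91 = 544.38 m.
Total head at well G: h = 549.62 m (water level in the piezometer is the total head).
Head difference: h(well D) − h(well G) = 544.38 − 549.62 = -5.24 m.

Δh ≈ -5.24 m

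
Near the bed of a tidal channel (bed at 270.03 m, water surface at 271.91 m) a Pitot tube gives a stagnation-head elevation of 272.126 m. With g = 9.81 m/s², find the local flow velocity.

v ≈ 2.06 m/s

Near the bed, under hydrostatic conditions, the piezometric head (z + ψ) equals the free-surface elevation, 271.91 m.
Velocity head = total − piezometric = 272.126 − 271.91 = 0.216 m.
v = √(2g·h_v) = √(2 × 9.81 × 0.216) = 2.06 m/s.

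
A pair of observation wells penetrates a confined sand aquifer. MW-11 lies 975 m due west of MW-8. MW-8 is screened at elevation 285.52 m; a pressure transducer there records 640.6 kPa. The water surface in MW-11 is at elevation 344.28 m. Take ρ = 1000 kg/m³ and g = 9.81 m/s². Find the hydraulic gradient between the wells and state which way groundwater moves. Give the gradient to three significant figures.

Pressure head at MW-8: ψ = P/(ρg) = 640.6×1000 / (1000 × 9.81) = 65.30 m.
Total head at MW-8: h = z + ψ = 285.52 + 65.30 = 350.82 m.
Total head at MW-11: h = 344.28 m (water level in the piezometer is the total head).
Head difference: h(MW-8) − h(MW-11) = 350.82 − 344.28 = 6.54 m.
Hydraulic gradient: i = |Δh| / L = 6.54 / 975 = 0.00671.
Flow is from higher to lower head: from MW-8 toward MW-11, i.e. toward the west.

i ≈ 0.00671; groundwater flows toward the west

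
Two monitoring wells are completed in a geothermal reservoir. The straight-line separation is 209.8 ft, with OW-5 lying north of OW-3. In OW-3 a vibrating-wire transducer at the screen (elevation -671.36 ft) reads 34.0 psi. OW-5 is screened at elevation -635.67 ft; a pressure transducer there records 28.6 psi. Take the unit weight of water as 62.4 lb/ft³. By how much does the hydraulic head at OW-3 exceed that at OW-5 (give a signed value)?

Δh ≈ -23.23 ft

Pressure head at OW-3: ψ = 144·P/γ = 144 × 34.0 / 62.4 = 78.46 ft.
Total head at OW-3: h = z + ψ = -671.36 + 78.46 = -592.90 ft.
Pressure head at OW-5: ψ = 144·P/γ = 144 × 28.6 / 62.4 = 66.00 ft.
Total head at OW-5: h = z + ψ = -635.67 + 66.00 = -569.67 ft.
Head difference: h(OW-3) − h(OW-5) = -592.90 − (-569.67) = -23.23 ft.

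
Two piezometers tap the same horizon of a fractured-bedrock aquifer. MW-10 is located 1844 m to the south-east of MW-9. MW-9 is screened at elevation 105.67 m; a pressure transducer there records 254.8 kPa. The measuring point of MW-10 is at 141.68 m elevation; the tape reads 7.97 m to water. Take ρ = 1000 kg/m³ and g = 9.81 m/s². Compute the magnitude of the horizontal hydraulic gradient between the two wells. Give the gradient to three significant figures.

i ≈ 0.00112

Pressure head at MW-9: ψ = P/(ρg) = 254.8×1000 / (1000 × 9.81) = 25.97 m.
Total head at MW-9: h = z + ψ = 105.67 + 25.97 = 131.64 m.
Total head at MW-10: h = 141.68 − 7.97 = 133.71 m.
Head difference: h(MW-9) − h(MW-10) = 131.64 − 133.71 = -2.07 m.
Hydraulic gradient: i = |Δh| / L = 2.07 / 1844 = 0.00112.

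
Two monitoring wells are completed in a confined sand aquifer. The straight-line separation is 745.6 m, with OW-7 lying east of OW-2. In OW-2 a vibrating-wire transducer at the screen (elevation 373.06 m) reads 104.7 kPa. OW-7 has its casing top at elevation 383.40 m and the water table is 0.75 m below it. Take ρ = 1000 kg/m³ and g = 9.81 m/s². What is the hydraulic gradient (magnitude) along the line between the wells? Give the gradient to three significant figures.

Pressure head at OW-2: ψ = P/(ρg) = 104.7×1000 / (1000 × 9.81) = 10.67 m.
Total head at OW-2: h = z + ψ = 373.06 + 10.67 = 383.73 m.
Total head at OW-7: h = 383.40 − 0.75 = 382.65 m.
Head difference: h(OW-2) − h(OW-7) = 383.73 − 382.65 = 1.08 m.
Hydraulic gradient: i = |Δh| / L = 1.08 / 745.6 = 0.00145.

i ≈ 0.00145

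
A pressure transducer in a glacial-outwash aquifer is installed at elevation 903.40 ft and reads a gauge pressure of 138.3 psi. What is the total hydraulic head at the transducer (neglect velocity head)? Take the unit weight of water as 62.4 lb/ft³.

ψ = 144·P/γ = 144 × 138.3 / 62.4 = 319.15 ft.
h = z + ψ = 903.40 + 319.15 = 1222.55 ft.

h ≈ 1222.55 ft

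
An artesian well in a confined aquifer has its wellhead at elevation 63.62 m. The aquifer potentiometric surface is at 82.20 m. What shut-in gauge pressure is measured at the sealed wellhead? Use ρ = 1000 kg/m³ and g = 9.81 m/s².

P ≈ 182 kPa

Head above the cap: Δh = 82.20 − 63.62 = 18.58 m.
P = ρgΔh = 1000 × 9.81 × 18.58 = 182270 Pa ≈ 182 kPa.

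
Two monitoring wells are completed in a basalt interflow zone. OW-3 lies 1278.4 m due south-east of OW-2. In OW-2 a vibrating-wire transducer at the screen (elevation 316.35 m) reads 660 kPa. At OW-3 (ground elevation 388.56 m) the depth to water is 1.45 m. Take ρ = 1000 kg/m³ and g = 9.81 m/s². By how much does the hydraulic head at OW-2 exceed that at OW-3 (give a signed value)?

Pressure head at OW-2: ψ = P/(ρg) = 660×1000 / (1000 × 9.81) = 67.28 m.
Total head at OW-2: h = z + ψ = 316.35 + 67.28 = 383.63 m.
Total head at OW-3: h = 388.56 − 1.45 = 387.11 m.
Head difference: h(OW-2) − h(OW-3) = 383.63 − 387.11 = -3.48 m.

Δh ≈ -3.48 m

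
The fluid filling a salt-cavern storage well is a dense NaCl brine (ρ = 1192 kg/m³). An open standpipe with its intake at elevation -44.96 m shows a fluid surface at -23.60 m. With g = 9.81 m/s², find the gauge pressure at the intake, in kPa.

P ≈ 250 kPa

Pressure head ψ = h − z = -23.60 − (-44.96) = 21.36 m.
P = ρgψ = 1192 × 9.81 × 21.36 = 249774 Pa ≈ 250 kPa.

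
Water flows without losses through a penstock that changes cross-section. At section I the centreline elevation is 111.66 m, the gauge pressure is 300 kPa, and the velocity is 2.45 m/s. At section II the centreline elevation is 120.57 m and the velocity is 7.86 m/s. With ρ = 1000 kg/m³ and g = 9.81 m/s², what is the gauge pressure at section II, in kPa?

Pressure head at I: ψ₁ = P₁/(ρg) = 300×1000 / (1000 × 9.81) = 30.58 m.
Velocity heads: v₁²/2g = 2.45²/19.62 = 0.306 m; v₂²/2g = 7.86²/19.62 = 3.149 m.
Total head H = z₁ + ψ₁ + v₁²/2g = 111.66 + 30.58 + 0.306 = 142.55 m.
ψ₂ = H − z₂ − v₂²/2g = 142.55 − 120.57 − 3.149 = 18.83 m.
P₂ = ρgψ₂ = 1000 × 9.81 × 18.83 ≈ 185 kPa.

P₂ ≈ 185 kPa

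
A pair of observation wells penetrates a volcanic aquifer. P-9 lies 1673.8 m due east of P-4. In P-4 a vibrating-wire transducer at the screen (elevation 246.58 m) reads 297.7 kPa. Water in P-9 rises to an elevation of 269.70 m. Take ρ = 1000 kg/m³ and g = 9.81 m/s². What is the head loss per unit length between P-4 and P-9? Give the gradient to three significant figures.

Pressure head at P-4: ψ = P/(ρg) = 297.7×1000 / (1000 × 9.81) = 30.35 m.
Total head at P-4: h = z + ψ = 246.58 + 30.35 = 276.93 m.
Total head at P-9: h = 269.70 m (water level in the piezometer is the total head).
Head difference: h(P-4) − h(P-9) = 276.93 − 269.70 = 7.23 m.
Hydraulic gradient: i = |Δh| / L = 7.23 / 1673.8 = 0.00432.

i ≈ 0.00432 m/m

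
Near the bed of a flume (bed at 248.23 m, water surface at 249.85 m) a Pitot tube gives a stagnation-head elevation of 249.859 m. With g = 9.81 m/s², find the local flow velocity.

Near the bed, under hydrostatic conditions, the piezometric head (z + ψ) equals the free-surface elevation, 249.85 m.
Velocity head = total − piezometric = 249.859 − 249.85 = 0.009 m.
v = √(2g·h_v) = √(2 × 9.81 × 0.009) = 0.420 m/s.

v ≈ 0.420 m/s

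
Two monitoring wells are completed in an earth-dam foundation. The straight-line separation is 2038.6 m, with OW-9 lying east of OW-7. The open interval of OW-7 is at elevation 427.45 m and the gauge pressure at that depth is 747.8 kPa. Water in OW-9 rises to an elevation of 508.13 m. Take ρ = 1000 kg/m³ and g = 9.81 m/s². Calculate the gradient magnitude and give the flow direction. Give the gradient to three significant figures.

i ≈ 0.00218; groundwater flows toward the west

Pressure head at OW-7: ψ = P/(ρg) = 747.8×1000 / (1000 × 9.81) = 76.23 m.
Total head at OW-7: h = z + ψ = 427.45 + 76.23 = 503.68 m.
Total head at OW-9: h = 508.13 m (water level in the piezometer is the total head).
Head difference: h(OW-7) − h(OW-9) = 503.68 − 508.13 = -4.45 m.
Hydraulic gradient: i = |Δh| / L = 4.45 / 2038.6 = 0.00218.
Flow is from higher to lower head: from OW-9 toward OW-7, i.e. toward the west.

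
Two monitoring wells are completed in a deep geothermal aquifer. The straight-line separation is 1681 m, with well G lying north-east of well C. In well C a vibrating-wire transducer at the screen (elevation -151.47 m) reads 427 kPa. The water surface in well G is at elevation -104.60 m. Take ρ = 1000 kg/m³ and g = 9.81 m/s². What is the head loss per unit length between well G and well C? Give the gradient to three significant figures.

i ≈ 0.00199 m/m

Pressure head at well C: ψ = P/(ρg) = 427×1000 / (1000 × 9.81) = 43.53 m.
Total head at well C: h = z + ψ = -151.47 + 43.53 = -107.94 m.
Total head at well G: h = -104.60 m (water level in the piezometer is the total head).
Head difference: h(well C) − h(well G) = -107.94 − (-104.60) = -3.34 m.
Hydraulic gradient: i = |Δh| / L = 3.34 / 1681 = 0.00199.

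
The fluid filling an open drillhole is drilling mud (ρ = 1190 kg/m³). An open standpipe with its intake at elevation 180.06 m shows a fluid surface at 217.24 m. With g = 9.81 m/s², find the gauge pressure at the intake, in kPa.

P ≈ 434 kPa

Pressure head ψ = h − z = 217.24 − 180.06 = 37.18 m.
P = ρgψ = 1190 × 9.81 × 37.18 = 434036 Pa ≈ 434 kPa.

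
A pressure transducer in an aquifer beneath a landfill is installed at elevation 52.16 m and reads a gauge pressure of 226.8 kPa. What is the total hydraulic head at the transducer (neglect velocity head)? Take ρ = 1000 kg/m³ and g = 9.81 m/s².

h ≈ 75.28 m

ψ = P/(ρg) = 226.8×1000 / (1000 × 9.81) = 23.12 m.
h = z + ψ = 52.16 + 23.12 = 75.28 m.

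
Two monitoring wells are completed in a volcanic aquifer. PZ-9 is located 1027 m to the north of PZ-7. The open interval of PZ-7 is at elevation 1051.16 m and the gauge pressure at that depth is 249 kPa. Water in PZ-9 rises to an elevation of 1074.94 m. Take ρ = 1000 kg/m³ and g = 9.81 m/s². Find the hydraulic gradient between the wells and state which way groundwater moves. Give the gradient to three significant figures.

i ≈ 0.00156; groundwater flows toward the north

Pressure head at PZ-7: ψ = P/(ρg) = 249×1000 / (1000 × 9.81) = 25.38 m.
Total head at PZ-7: h = z + ψ = 1051.16 + 25.38 = 1076.54 m.
Total head at PZ-9: h = 1074.94 m (water level in the piezometer is the total head).
Head difference: h(PZ-7) − h(PZ-9) = 1076.54 − 1074.94 = 1.60 m.
Hydraulic gradient: i = |Δh| / L = 1.60 / 1027 = 0.00156.
Flow is from higher to lower head: from PZ-7 toward PZ-9, i.e. toward the north.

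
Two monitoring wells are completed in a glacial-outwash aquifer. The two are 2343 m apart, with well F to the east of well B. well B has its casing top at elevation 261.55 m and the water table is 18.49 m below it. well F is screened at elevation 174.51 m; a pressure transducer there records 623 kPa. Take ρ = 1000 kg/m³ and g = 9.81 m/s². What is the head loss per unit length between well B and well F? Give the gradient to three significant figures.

i ≈ 0.00215 m/m

Total head at well B: h = 261.55 − 18.49 = 243.06 m.
Pressure head at well F: ψ = P/(ρg) = 623×1000 / (1000 × 9.81) = 63.51 m.
Total head at well F: h = z + ψ = 174.51 + 63.51 = 238.02 m.
Head difference: h(well B) − h(well F) = 243.06 − 238.02 = 5.04 m.
Hydraulic gradient: i = |Δh| / L = 5.04 / 2343 = 0.00215.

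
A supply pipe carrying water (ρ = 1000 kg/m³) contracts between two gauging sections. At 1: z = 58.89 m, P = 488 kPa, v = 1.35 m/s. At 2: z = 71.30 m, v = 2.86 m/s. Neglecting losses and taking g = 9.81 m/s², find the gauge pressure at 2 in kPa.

Pressure head at 1: ψ₁ = P₁/(ρg) = 488×1000 / (1000 × 9.81) = 49.75 m.
Velocity heads: v₁²/2g = 1.35²/19.62 = 0.093 m; v₂²/2g = 2.86²/19.62 = 0.417 m.
Total head H = z₁ + ψ₁ + v₁²/2g = 58.89 + 49.75 + 0.093 = 108.73 m.
ψ₂ = H − z₂ − v₂²/2g = 108.73 − 71.30 − 0.417 = 37.01 m.
P₂ = ρgψ₂ = 1000 × 9.81 × 37.01 ≈ 363 kPa.

P₂ ≈ 363 kPa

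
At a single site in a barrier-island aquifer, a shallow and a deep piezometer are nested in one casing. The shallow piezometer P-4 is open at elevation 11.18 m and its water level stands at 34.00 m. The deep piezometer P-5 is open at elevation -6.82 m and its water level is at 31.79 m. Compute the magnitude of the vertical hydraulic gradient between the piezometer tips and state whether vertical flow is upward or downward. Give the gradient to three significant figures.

|i_v| ≈ 0.123; vertical flow is downward

Total head at P-4: h = 34.00 m (water level in the standpipe).
Total head at P-5: h = 31.79 m.
Δh = h(P-4) − h(P-5) = 34.00 − 31.79 = 2.21 m.
Vertical separation Δz = 11.18 − (-6.82) = 18.00 m.
|i_v| = |Δh| / Δz = 2.21 / 18.00 = 0.123.
Head is higher in the shallow piezometer, so vertical flow is downward (recharge condition).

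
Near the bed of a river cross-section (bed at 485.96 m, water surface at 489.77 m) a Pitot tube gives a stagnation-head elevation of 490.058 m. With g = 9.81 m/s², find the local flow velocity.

Near the bed, under hydrostatic conditions, the piezometric head (z + ψ) equals the free-surface elevation, 489.77 m.
Velocity head = total − piezometric = 490.058 − 489.77 = 0.288 m.
v = √(2g·h_v) = √(2 × 9.81 × 0.288) = 2.38 m/s.

v ≈ 2.38 m/s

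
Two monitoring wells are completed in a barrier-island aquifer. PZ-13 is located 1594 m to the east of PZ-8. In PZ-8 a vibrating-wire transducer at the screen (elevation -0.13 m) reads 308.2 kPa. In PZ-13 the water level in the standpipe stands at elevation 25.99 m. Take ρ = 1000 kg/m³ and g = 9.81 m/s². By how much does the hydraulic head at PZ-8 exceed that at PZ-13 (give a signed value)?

Δh ≈ 5.30 m

Pressure head at PZ-8: ψ = P/(ρg) = 308.2×1000 / (1000 × 9.81) = 31.42 m.
Total head at PZ-8: h = z + ψ = -0.13 + 31.42 = 31.29 m.
Total head at PZ-13: h = 25.99 m (water level in the piezometer is the total head).
Head difference: h(PZ-8) − h(PZ-13) = 31.29 − 25.99 = 5.30 m.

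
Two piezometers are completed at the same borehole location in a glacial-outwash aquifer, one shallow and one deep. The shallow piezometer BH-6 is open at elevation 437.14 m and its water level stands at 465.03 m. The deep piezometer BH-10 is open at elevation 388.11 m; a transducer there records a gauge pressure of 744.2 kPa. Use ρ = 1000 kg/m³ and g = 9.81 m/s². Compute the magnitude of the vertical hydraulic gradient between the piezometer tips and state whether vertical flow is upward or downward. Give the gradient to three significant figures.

Total head at BH-6: h = 465.03 m (water level in the standpipe).
Pressure head at BH-10: ψ = P/(ρg) = 744.2×1000 / (1000 × 9.81) = 75.86 m.
Total head at BH-10: h = z + ψ = 388.11 + 75.86 = 463.97 m.
Δh = h(BH-6) − h(BH-10) = 465.03 − 463.97 = 1.06 m.
Vertical separation Δz = 437.14 − 388.11 = 49.03 m.
|i_v| = |Δh| / Δz = 1.06 / 49.03 = 0.0216.
Head is higher in the shallow piezometer, so vertical flow is downward (recharge condition).

|i_v| ≈ 0.0216; vertical flow is downward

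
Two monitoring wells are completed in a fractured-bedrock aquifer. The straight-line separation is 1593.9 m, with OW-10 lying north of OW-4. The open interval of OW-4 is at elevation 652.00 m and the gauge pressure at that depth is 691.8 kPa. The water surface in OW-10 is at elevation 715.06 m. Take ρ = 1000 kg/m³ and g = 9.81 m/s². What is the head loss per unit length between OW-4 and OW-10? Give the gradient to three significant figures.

Pressure head at OW-4: ψ = P/(ρg) = 691.8×1000 / (1000 × 9.81) = 70.52 m.
Total head at OW-4: h = z + ψ = 652.00 + 70.52 = 722.52 m.
Total head at OW-10: h = 715.06 m (water level in the piezometer is the total head).
Head difference: h(OW-4) − h(OW-10) = 722.52 − 715.06 = 7.46 m.
Hydraulic gradient: i = |Δh| / L = 7.46 / 1593.9 = 0.00468.

i ≈ 0.00468 m/m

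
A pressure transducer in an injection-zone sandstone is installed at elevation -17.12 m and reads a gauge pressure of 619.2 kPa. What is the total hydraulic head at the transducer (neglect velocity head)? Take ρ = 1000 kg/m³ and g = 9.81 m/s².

ψ = P/(ρg) = 619.2×1000 / (1000 × 9.81) = 63.12 m.
h = z + ψ = -17.12 + 63.12 = 46.00 m.

h ≈ 46.00 m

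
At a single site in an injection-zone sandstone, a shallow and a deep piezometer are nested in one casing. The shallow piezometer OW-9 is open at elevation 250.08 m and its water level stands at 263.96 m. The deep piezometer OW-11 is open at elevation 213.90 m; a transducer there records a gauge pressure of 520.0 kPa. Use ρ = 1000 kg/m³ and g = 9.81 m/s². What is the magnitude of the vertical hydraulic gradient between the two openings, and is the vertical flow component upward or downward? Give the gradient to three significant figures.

Total head at OW-9: h = 263.96 m (water level in the standpipe).
Pressure head at OW-11: ψ = P/(ρg) = 520.0×1000 / (1000 × 9.81) = 53.01 m.
Total head at OW-11: h = z + ψ = 213.90 + 53.01 = 266.91 m.
Δh = h(OW-9) − h(OW-11) = 263.96 − 266.91 = -2.95 m.
Vertical separation Δz = 250.08 − 213.90 = 36.18 m.
|i_v| = |Δh| / Δz = 2.95 / 36.18 = 0.0815.
Head is higher in the deep piezometer, so vertical flow is upward (discharge condition).

|i_v| ≈ 0.0815; vertical flow is upward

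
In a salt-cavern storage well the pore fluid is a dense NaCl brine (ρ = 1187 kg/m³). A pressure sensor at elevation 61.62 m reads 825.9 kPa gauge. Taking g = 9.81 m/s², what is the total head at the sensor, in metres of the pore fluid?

h ≈ 132.55 m

ψ = P/(ρg) = 825.9×1000 / (1187 × 9.81) = 70.93 m.
h = z + ψ = 61.62 + 70.93 = 132.55 m.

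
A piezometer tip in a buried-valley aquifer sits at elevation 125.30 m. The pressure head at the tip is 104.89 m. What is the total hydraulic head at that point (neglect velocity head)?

h ≈ 230.19 m

h = z + ψ = 125.30 + 104.89 = 230.19 m.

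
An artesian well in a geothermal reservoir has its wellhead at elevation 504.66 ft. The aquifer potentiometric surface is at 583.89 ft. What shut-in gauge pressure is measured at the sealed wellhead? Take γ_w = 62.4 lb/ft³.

P ≈ 34.3 psi

Head above the cap: Δh = 583.89 − 504.66 = 79.23 ft.
P = γΔh/144 = 62.4 × 79.23 / 144 = 34.3 psi.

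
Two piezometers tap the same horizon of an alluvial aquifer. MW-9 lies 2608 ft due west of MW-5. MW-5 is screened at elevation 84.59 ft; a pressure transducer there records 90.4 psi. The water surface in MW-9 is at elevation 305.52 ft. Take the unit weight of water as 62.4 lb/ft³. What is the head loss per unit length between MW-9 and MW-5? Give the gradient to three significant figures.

i ≈ 0.00472 ft/ft

Pressure head at MW-5: ψ = 144·P/γ = 144 × 90.4 / 62.4 = 208.62 ft.
Total head at MW-5: h = z + ψ = 84.59 + 208.62 = 293.21 ft.
Total head at MW-9: h = 305.52 ft (water level in the piezometer is the total head).
Head difference: h(MW-5) − h(MW-9) = 293.21 − 305.52 = -12.31 ft.
Hydraulic gradient: i = |Δh| / L = 12.31 / 2608 = 0.00472.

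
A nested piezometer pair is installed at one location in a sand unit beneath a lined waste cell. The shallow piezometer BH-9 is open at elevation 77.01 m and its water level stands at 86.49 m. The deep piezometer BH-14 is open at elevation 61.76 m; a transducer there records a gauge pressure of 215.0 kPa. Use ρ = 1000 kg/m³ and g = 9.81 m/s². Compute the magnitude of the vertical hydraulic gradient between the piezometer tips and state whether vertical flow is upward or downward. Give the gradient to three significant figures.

|i_v| ≈ 0.184; vertical flow is downward

Total head at BH-9: h = 86.49 m (water level in the standpipe).
Pressure head at BH-14: ψ = P/(ρg) = 215.0×1000 / (1000 × 9.81) = 21.92 m.
Total head at BH-14: h = z + ψ = 61.76 + 21.92 = 83.68 m.
Δh = h(BH-9) − h(BH-14) = 86.49 − 83.68 = 2.81 m.
Vertical separation Δz = 77.01 − 61.76 = 15.25 m.
|i_v| = |Δh| / Δz = 2.81 / 15.25 = 0.184.
Head is higher in the shallow piezometer, so vertical flow is downward (recharge condition).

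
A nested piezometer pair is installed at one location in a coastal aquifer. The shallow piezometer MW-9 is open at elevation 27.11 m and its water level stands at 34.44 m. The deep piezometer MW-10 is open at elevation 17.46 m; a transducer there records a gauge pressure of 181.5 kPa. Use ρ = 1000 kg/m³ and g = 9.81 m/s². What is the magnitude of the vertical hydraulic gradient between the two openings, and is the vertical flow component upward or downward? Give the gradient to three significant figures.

Total head at MW-9: h = 34.44 m (water level in the standpipe).
Pressure head at MW-10: ψ = P/(ρg) = 181.5×1000 / (1000 × 9.81) = 18.50 m.
Total head at MW-10: h = z + ψ = 17.46 + 18.50 = 35.96 m.
Δh = h(MW-9) − h(MW-10) = 34.44 − 35.96 = -1.52 m.
Vertical separation Δz = 27.11 − 17.46 = 9.65 m.
|i_v| = |Δh| / Δz = 1.52 / 9.65 = 0.158.
Head is higher in the deep piezometer, so vertical flow is upward (discharge condition).

|i_v| ≈ 0.158; vertical flow is upward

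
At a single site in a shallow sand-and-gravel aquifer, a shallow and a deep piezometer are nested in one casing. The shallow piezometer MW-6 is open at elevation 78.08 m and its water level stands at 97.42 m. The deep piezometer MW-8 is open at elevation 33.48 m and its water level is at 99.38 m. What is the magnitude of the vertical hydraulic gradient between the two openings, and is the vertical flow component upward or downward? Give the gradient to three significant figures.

Total head at MW-6: h = 97.42 m (water level in the standpipe).
Total head at MW-8: h = 99.38 m.
Δh = h(MW-6) − h(MW-8) = 97.42 − 99.38 = -1.96 m.
Vertical separation Δz = 78.08 − 33.48 = 44.60 m.
|i_v| = |Δh| / Δz = 1.96 / 44.60 = 0.0439.
Head is higher in the deep piezometer, so vertical flow is upward (discharge condition).

|i_v| ≈ 0.0439; vertical flow is upward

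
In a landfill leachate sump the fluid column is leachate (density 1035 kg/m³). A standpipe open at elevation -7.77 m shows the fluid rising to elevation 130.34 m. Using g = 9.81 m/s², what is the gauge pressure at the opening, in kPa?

P ≈ 1400 kPa

Pressure head ψ = h − z = 130.34 − (-7.77) = 138.11 m.
P = ρgψ = 1035 × 9.81 × 138.11 = 1402279 Pa ≈ 1400 kPa.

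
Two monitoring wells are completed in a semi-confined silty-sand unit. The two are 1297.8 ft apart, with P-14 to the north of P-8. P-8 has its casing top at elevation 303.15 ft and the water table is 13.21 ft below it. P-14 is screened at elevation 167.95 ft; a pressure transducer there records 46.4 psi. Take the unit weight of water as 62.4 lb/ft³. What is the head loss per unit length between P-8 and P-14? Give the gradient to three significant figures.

Total head at P-8: h = 303.15 − 13.21 = 289.94 ft.
Pressure head at P-14: ψ = 144·P/γ = 144 × 46.4 / 62.4 = 107.08 ft.
Total head at P-14: h = z + ψ = 167.95 + 107.08 = 275.03 ft.
Head difference: h(P-8) − h(P-14) = 289.94 − 275.03 = 14.91 ft.
Hydraulic gradient: i = |Δh| / L = 14.91 / 1297.8 = 0.0115.

i ≈ 0.0115 ft/ft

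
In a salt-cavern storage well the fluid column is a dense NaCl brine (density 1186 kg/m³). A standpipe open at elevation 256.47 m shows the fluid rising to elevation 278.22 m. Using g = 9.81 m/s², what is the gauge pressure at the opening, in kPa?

Pressure head ψ = h − z = 278.22 − 256.47 = 21.75 m.
P = ρgψ = 1186 × 9.81 × 21.75 = 253054 Pa ≈ 253 kPa.

P ≈ 253 kPa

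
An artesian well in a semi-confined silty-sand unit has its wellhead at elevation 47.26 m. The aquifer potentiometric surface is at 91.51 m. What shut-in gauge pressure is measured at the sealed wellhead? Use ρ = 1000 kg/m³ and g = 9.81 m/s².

P ≈ 434 kPa

Head above the cap: Δh = 91.51 − 47.26 = 44.25 m.
P = ρgΔh = 1000 × 9.81 × 44.25 = 434092 Pa ≈ 434 kPa.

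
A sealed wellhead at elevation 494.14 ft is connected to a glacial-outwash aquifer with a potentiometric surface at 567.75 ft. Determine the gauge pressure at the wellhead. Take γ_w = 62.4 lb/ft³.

Head above the cap: Δh = 567.75 − 494.14 = 73.61 ft.
P = γΔh/144 = 62.4 × 73.61 / 144 = 31.9 psi.

P ≈ 31.9 psi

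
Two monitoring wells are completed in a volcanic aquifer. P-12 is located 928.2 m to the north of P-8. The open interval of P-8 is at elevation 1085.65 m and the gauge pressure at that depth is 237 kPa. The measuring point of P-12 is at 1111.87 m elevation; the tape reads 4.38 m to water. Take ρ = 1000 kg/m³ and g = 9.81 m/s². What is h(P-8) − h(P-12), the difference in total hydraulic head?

Δh ≈ 2.32 m

Pressure head at P-8: ψ = P/(ρg) = 237×1000 / (1000 × 9.81) = 24.16 m.
Total head at P-8: h = z + ψ = 1085.65 + 24.16 = 1109.81 m.
Total head at P-12: h = 1111.87 − 4.38 = 1107.49 m.
Head difference: h(P-8) − h(P-12) = 1109.81 − 1107.49 = 2.32 m.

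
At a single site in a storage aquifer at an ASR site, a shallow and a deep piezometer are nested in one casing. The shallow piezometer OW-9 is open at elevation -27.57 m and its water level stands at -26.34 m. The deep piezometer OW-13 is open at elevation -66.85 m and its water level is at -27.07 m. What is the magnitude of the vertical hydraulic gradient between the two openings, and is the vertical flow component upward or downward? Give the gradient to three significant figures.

Total head at OW-9: h = -26.34 m (water level in the standpipe).
Total head at OW-13: h = -27.07 m.
Δh = h(OW-9) − h(OW-13) = -26.34 − (-27.07) = 0.73 m.
Vertical separation Δz = -27.57 − (-66.85) = 39.28 m.
|i_v| = |Δh| / Δz = 0.73 / 39.28 = 0.0186.
Head is higher in the shallow piezometer, so vertical flow is downward (recharge condition).

|i_v| ≈ 0.0186; vertical flow is downward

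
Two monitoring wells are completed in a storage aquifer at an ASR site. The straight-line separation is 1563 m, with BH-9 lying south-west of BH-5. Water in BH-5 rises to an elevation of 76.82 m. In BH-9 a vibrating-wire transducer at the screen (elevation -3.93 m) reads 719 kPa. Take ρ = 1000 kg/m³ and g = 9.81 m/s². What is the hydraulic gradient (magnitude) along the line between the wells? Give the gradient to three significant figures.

Total head at BH-5: h = 76.82 m (water level in the piezometer is the total head).
Pressure head at BH-9: ψ = P/(ρg) = 719×1000 / (1000 × 9.81) = 73.29 m.
Total head at BH-9: h = z + ψ = -3.93 + 73.29 = 69.36 m.
Head difference: h(BH-5) − h(BH-9) = 76.82 − 69.36 = 7.46 m.
Hydraulic gradient: i = |Δh| / L = 7.46 / 1563 = 0.00477.

i ≈ 0.00477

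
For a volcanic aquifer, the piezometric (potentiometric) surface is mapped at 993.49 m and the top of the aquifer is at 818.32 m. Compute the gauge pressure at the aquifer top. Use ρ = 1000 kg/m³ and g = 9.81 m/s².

Pressure head at the aquifer top: ψ = h − z = 993.49 − 818.32 = 175.17 m.
P = ρgψ = 1000 × 9.81 × 175.17 = 1718418 Pa ≈ 1720 kPa.

P ≈ 1720 kPa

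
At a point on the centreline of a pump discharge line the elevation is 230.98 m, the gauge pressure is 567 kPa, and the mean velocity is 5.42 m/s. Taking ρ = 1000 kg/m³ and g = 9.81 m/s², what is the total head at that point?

Pressure head ψ = P/(ρg) = 567×1000 / (1000 × 9.81) = 57.80 m.
Velocity head = v²/(2g) = 5.42² / (2 × 9.81) = 1.497 m.
h = z + ψ + v²/(2g) = 230.98 + 57.80 + 1.497 = 290.28 m.

h ≈ 290.28 m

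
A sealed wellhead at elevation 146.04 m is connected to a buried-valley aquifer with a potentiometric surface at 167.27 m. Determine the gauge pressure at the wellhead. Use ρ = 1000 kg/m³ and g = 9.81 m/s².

P ≈ 208 kPa

Head above the cap: Δh = 167.27 − 146.04 = 21.23 m.
P = ρgΔh = 1000 × 9.81 × 21.23 = 208266 Pa ≈ 208 kPa.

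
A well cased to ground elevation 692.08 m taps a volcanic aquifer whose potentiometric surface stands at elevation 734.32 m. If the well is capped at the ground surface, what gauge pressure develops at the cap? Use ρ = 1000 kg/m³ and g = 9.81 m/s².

Head above the cap: Δh = 734.32 − 692.08 = 42.24 m.
P = ρgΔh = 1000 × 9.81 × 42.24 = 414374 Pa ≈ 414 kPa.

P ≈ 414 kPa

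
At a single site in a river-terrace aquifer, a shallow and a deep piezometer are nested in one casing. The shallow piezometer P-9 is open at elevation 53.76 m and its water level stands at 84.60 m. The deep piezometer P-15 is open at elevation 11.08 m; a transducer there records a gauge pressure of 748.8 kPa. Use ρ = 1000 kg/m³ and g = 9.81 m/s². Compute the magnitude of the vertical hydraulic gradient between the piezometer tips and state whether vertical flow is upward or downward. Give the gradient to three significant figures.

Total head at P-9: h = 84.60 m (water level in the standpipe).
Pressure head at P-15: ψ = P/(ρg) = 748.8×1000 / (1000 × 9.81) = 76.33 m.
Total head at P-15: h = z + ψ = 11.08 + 76.33 = 87.41 m.
Δh = h(P-9) − h(P-15) = 84.60 − 87.41 = -2.81 m.
Vertical separation Δz = 53.76 − 11.08 = 42.68 m.
|i_v| = |Δh| / Δz = 2.81 / 42.68 = 0.0658.
Head is higher in the deep piezometer, so vertical flow is upward (discharge condition).

|i_v| ≈ 0.0658; vertical flow is upward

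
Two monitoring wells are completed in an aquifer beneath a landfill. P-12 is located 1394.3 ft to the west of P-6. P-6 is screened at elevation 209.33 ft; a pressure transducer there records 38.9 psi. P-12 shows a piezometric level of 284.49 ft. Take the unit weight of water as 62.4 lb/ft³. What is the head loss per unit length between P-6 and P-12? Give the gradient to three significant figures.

i ≈ 0.0105 ft/ft

Pressure head at P-6: ψ = 144·P/γ = 144 × 38.9 / 62.4 = 89.77 ft.
Total head at P-6: h = z + ψ = 209.33 + 89.77 = 299.10 ft.
Total head at P-12: h = 284.49 ft (water level in the piezometer is the total head).
Head difference: h(P-6) − h(P-12) = 299.10 − 284.49 = 14.61 ft.
Hydraulic gradient: i = |Δh| / L = 14.61 / 1394.3 = 0.0105.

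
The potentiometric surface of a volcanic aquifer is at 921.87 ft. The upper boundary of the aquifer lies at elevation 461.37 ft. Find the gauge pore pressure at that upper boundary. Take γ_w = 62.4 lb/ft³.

Pressure head at the aquifer top: ψ = h − z = 921.87 − 461.37 = 460.50 ft.
P = γψ/144 = 62.4 × 460.50 / 144 = 200 psi.

P ≈ 200 psi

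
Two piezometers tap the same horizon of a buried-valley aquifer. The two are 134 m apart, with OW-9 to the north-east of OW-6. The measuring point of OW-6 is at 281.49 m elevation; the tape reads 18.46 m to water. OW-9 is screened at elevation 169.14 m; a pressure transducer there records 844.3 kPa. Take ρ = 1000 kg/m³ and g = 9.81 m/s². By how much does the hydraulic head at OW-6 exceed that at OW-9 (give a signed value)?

Total head at OW-6: h = 281.49 − 18.46 = 263.03 m.
Pressure head at OW-9: ψ = P/(ρg) = 844.3×1000 / (1000 × 9.81) = 86.07 m.
Total head at OW-9: h = z + ψ = 169.14 + 86.07 = 255.21 m.
Head difference: h(OW-6) − h(OW-9) = 263.03 − 255.21 = 7.82 m.

Δh ≈ 7.82 m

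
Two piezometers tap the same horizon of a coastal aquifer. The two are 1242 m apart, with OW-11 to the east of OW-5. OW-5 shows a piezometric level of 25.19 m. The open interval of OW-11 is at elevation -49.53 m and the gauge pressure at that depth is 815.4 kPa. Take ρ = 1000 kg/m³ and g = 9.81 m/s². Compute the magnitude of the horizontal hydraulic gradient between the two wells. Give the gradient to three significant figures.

i ≈ 0.00676

Total head at OW-5: h = 25.19 m (water level in the piezometer is the total head).
Pressure head at OW-11: ψ = P/(ρg) = 815.4×1000 / (1000 × 9.81) = 83.12 m.
Total head at OW-11: h = z + ψ = -49.53 + 83.12 = 33.59 m.
Head difference: h(OW-5) − h(OW-11) = 25.19 − 33.59 = -8.40 m.
Hydraulic gradient: i = |Δh| / L = 8.40 / 1242 = 0.00676.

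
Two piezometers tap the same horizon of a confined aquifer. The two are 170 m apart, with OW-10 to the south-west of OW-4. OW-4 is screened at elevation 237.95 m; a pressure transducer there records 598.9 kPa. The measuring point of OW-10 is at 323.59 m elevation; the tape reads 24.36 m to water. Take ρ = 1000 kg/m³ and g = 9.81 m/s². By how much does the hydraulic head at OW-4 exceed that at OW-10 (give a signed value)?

Pressure head at OW-4: ψ = P/(ρg) = 598.9×1000 / (1000 × 9.81) = 61.05 m.
Total head at OW-4: h = z + ψ = 237.95 + 61.05 = 299.00 m.
Total head at OW-10: h = 323.59 − 24.36 = 299.23 m.
Head difference: h(OW-4) − h(OW-10) = 299.00 − 299.23 = -0.23 m.

Δh ≈ -0.23 m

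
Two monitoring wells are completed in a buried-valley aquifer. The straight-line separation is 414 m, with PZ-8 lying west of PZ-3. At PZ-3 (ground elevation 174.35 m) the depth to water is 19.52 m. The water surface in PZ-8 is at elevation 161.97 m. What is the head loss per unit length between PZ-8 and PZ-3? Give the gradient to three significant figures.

Total head at PZ-3: h = 174.35 − 19.52 = 154.83 m.
Total head at PZ-8: h = 161.97 m (water level in the piezometer is the total head).
Head difference: h(PZ-3) − h(PZ-8) = 154.83 − 161.97 = -7.14 m.
Hydraulic gradient: i = |Δh| / L = 7.14 / 414 = 0.0172.

i ≈ 0.0172 m/m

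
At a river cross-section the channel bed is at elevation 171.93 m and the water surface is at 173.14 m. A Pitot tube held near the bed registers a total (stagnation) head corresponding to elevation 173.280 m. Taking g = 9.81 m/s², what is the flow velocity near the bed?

Near the bed, under hydrostatic conditions, the piezometric head (z + ψ) equals the free-surface elevation, 173.14 m.
Velocity head = total − piezometric = 173.280 − 173.14 = 0.140 m.
v = √(2g·h_v) = √(2 × 9.81 × 0.140) = 1.66 m/s.

v ≈ 1.66 m/s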